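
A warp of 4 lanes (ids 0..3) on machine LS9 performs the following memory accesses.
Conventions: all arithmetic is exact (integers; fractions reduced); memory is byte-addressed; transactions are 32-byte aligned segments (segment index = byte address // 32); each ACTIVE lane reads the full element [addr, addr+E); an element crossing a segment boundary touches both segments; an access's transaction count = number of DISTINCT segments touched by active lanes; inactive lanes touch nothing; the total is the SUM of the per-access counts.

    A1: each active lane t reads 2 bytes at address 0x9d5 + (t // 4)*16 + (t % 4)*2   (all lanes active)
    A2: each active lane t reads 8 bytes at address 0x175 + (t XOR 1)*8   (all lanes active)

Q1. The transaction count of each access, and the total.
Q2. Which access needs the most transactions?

A1: 1 transaction
A2: 2 transactions

Answer: 1,2; total 3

Answer: A2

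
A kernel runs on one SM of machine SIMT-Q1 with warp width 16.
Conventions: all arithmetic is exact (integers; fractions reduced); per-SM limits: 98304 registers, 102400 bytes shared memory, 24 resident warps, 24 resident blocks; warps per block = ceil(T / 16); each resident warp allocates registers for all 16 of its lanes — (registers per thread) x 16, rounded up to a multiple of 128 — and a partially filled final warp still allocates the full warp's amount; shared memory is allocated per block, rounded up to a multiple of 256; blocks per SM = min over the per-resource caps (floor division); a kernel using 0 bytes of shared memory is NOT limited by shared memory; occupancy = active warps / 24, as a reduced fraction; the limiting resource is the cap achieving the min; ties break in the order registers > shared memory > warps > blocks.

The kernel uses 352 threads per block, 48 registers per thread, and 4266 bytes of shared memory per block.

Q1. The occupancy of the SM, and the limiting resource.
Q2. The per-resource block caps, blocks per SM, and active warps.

Answer: occupancy 11/12, limited by warps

registers: 5 blocks
shared memory: 23 blocks
warps: 1 block
blocks: 24 blocks

Answer: 1 block, 22 active warps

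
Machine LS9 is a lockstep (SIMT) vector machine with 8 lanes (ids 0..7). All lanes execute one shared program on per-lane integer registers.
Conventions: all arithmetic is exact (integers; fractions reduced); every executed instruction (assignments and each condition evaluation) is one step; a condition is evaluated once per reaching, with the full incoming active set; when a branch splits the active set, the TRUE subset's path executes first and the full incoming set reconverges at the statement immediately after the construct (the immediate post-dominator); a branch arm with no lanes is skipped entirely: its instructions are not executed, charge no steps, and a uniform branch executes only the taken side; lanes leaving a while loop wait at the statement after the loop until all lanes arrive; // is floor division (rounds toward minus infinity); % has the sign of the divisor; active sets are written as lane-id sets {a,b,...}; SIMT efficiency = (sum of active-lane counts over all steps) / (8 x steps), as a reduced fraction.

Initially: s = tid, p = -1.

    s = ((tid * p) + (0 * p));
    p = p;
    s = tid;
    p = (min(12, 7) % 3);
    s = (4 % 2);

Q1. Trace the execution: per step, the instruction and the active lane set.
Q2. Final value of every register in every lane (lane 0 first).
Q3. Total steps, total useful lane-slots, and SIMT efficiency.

step 0: s <- ((tid * p) + (0 * p))   {0,1,2,3,4,5,6,7}
step 1: p <- p                       {0,1,2,3,4,5,6,7}
step 2: s <- tid                     {0,1,2,3,4,5,6,7}
step 3: p <- (min(12, 7) % 3)        {0,1,2,3,4,5,6,7}
step 4: s <- (4 % 2)                 {0,1,2,3,4,5,6,7}

Answer: 5 steps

s: 0,0,0,0,0,0,0,0
p: 1,1,1,1,1,1,1,1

steps = 5; useful = 40; efficiency = 40/40 = 1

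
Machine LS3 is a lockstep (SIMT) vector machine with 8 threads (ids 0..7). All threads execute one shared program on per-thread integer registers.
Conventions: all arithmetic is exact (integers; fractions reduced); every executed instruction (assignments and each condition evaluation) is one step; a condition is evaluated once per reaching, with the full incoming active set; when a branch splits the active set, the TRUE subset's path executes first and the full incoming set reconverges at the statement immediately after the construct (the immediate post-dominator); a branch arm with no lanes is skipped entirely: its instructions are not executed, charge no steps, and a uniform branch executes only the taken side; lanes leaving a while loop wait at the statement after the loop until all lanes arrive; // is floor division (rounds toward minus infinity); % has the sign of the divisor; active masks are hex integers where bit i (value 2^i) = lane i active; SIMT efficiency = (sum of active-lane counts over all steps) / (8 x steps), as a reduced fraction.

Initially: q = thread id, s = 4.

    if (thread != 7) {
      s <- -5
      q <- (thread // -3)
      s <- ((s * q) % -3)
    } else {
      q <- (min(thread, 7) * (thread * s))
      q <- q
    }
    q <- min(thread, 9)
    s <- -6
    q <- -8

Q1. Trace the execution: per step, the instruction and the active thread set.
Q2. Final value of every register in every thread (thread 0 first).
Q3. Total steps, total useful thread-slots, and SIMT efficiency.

step 0: eval (thread != 7)           0xff
step 1: s <- -5                      0x7f
step 2: q <- (thread // -3)          0x7f
step 3: s <- ((s * q) % -3)          0x7f
step 4: q <- (min(thread, 7) * (thread * s)) 0x80
step 5: q <- q                       0x80
step 6: q <- min(thread, 9)          0xff
step 7: s <- -6                      0xff
step 8: q <- -8                      0xff

Answer: 9 steps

q: -8,-8,-8,-8,-8,-8,-8,-8
s: -6,-6,-6,-6,-6,-6,-6,-6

steps = 9; useful = 55; efficiency = 55/72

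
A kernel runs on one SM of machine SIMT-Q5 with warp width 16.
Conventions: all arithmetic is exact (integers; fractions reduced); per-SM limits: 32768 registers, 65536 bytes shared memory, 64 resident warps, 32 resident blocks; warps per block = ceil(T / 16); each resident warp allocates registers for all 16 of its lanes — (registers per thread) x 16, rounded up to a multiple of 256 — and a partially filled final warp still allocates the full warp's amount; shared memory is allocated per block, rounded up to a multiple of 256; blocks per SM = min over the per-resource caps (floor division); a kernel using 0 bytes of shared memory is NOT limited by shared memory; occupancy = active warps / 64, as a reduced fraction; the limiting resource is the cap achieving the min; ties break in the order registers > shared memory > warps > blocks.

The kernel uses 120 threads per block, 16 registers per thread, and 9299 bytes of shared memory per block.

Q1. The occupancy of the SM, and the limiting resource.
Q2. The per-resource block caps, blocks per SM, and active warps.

Answer: occupancy 3/4, limited by shared memory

registers: 16 blocks
shared memory: 6 blocks
warps: 8 blocks
blocks: 32 blocks

Answer: 6 blocks, 48 active warps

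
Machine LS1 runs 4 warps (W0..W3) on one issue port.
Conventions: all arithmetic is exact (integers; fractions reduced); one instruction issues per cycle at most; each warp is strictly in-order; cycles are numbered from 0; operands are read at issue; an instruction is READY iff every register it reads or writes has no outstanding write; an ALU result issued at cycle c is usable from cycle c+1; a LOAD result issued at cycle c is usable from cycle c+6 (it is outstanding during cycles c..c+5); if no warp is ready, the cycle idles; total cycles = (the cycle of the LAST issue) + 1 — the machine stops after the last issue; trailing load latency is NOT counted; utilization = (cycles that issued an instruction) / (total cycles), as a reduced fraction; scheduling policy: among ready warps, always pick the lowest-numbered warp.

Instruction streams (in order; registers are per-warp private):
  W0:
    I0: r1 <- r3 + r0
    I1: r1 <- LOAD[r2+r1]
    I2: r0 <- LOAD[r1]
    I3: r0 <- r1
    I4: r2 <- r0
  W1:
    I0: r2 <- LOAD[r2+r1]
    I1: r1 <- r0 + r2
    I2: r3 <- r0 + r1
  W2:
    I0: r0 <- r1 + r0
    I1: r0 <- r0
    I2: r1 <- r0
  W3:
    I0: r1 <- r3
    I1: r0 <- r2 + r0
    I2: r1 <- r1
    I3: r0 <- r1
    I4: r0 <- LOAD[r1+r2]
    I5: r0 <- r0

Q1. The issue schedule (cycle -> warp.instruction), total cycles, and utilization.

cycle 0: W0.I0
cycle 1: W0.I1
cycle 2: W1.I0
cycle 3: W2.I0
cycle 4: W2.I1
cycle 5: W2.I2
cycle 6: W3.I0
cycle 7: W0.I2
cycle 8: W1.I1
cycle 9: W1.I2
cycle 10: W3.I1
cycle 11: W3.I2
cycle 12: W3.I3
cycle 13: W0.I3
cycle 14: W0.I4
cycle 15: W3.I4
cycle 16: idle
cycle 17: idle
cycle 18: idle
cycle 19: idle
cycle 20: idle
cycle 21: W3.I5

Answer: 22 cycles, utilization 17/22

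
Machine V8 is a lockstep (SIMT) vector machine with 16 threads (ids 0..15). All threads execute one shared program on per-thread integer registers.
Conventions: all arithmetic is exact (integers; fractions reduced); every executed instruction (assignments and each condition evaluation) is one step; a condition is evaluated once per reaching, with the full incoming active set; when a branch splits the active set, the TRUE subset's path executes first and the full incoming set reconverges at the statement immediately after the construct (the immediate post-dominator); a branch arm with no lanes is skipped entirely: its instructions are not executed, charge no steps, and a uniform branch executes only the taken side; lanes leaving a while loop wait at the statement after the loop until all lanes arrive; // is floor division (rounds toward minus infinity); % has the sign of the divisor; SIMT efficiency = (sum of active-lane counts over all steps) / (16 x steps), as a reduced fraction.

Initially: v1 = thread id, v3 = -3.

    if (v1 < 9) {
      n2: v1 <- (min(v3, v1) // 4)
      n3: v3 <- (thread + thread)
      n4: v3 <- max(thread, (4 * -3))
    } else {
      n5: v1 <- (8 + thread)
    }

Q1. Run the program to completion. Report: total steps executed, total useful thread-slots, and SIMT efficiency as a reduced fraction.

Answer: 5 steps, 50 useful, 5/8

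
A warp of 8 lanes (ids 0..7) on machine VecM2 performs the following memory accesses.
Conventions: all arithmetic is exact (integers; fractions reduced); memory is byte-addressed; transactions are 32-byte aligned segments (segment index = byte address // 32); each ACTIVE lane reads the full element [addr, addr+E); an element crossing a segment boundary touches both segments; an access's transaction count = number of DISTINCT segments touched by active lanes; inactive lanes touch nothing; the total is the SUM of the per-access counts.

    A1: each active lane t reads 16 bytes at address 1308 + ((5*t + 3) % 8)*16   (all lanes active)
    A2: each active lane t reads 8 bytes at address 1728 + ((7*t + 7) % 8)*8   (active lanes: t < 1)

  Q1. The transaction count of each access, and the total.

A1: 5 transactions
A2: 1 transaction

Answer: 5,1; total 6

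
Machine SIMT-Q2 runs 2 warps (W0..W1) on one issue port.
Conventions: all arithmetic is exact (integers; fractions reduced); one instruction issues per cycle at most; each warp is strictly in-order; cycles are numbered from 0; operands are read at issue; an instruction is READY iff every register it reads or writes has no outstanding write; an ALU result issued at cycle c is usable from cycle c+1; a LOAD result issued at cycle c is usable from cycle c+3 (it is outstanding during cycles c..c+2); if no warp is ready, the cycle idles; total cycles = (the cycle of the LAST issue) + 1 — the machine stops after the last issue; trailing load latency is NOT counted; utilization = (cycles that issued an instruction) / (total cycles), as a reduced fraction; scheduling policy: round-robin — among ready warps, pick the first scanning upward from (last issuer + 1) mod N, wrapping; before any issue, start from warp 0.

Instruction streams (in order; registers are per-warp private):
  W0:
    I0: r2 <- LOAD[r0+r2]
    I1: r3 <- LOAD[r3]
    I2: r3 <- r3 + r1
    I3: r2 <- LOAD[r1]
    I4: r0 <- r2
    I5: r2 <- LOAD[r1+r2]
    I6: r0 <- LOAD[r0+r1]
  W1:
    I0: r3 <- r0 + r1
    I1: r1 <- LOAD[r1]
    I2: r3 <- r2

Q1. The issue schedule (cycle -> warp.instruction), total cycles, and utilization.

cycle 0: W0.I0
cycle 1: W1.I0
cycle 2: W0.I1
cycle 3: W1.I1
cycle 4: W1.I2
cycle 5: W0.I2
cycle 6: W0.I3
cycle 7: idle
cycle 8: idle
cycle 9: W0.I4
cycle 10: W0.I5
cycle 11: W0.I6

Answer: 12 cycles, utilization 5/6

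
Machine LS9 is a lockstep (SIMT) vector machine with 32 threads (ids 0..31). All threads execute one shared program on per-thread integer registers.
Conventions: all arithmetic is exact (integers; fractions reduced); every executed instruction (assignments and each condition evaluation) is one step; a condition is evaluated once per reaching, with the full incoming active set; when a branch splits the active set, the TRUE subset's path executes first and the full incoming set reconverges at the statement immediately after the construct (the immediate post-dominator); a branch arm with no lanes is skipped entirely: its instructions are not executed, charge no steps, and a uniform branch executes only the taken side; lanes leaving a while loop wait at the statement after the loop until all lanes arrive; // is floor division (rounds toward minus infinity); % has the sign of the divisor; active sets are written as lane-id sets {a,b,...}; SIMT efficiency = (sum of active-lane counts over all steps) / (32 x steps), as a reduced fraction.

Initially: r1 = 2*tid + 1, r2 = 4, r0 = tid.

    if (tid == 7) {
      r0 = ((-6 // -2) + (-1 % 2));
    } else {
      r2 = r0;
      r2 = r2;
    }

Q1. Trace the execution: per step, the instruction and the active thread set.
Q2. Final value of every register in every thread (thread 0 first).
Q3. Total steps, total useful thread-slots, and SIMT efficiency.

step 0: eval (tid == 7)              {0,1,2,3,4,5,6,7,8,9,10,11,12,13,14,15,16,17,18,19,20,21,22,23,24,25,26,27,28,29,30,31}
step 1: r0 <- ((-6 // -2) + (-1 % 2)) {7}
step 2: r2 <- r0                     {0,1,2,3,4,5,6,8,9,10,11,12,13,14,15,16,17,18,19,20,21,22,23,24,25,26,27,28,29,30,31}
step 3: r2 <- r2                     {0,1,2,3,4,5,6,8,9,10,11,12,13,14,15,16,17,18,19,20,21,22,23,24,25,26,27,28,29,30,31}

Answer: 4 steps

r1: 1,3,5,7,9,11,13,15,17,19,21,23,25,27,29,31,33,35,37,39,41,43,45,47,49,51,53,55,57,59,61,63
r2: 0,1,2,3,4,5,6,4,8,9,10,11,12,13,14,15,16,17,18,19,20,21,22,23,24,25,26,27,28,29,30,31
r0: 0,1,2,3,4,5,6,4,8,9,10,11,12,13,14,15,16,17,18,19,20,21,22,23,24,25,26,27,28,29,30,31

steps = 4; useful = 95; efficiency = 95/128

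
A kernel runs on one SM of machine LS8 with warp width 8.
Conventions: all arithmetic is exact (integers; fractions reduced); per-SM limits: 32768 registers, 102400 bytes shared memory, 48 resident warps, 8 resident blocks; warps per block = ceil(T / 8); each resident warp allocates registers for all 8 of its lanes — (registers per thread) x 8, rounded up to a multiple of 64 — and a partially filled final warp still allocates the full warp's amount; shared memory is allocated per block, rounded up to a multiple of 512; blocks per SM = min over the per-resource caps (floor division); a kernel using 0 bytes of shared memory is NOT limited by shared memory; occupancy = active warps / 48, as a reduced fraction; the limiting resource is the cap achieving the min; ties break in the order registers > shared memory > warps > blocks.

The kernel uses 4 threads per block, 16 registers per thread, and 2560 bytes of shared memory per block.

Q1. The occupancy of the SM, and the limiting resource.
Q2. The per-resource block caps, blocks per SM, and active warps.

Answer: occupancy 1/6, limited by blocks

registers: 256 blocks
shared memory: 40 blocks
warps: 48 blocks
blocks: 8 blocks

Answer: 8 blocks, 8 active warps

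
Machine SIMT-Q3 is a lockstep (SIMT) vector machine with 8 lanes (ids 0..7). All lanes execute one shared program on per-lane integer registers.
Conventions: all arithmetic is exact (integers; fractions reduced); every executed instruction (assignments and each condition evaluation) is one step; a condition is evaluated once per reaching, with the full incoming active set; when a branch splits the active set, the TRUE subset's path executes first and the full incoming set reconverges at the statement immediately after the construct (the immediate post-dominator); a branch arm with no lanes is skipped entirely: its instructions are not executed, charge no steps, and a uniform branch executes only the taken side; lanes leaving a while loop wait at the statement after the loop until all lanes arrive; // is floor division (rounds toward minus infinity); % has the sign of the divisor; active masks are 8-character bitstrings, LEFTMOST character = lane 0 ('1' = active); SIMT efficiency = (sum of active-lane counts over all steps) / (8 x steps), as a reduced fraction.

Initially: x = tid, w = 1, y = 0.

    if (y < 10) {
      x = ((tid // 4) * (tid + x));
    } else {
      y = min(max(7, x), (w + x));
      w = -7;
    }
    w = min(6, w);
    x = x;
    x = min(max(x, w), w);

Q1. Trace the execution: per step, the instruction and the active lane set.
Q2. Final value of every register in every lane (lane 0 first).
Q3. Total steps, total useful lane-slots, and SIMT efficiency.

step 0: eval (y < 10)                11111111
step 1: x <- ((tid // 4) * (tid + x)) 11111111
step 2: w <- min(6, w)               11111111
step 3: x <- x                       11111111
step 4: x <- min(max(x, w), w)       11111111

Answer: 5 steps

x: 1,1,1,1,1,1,1,1
w: 1,1,1,1,1,1,1,1
y: 0,0,0,0,0,0,0,0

steps = 5; useful = 40; efficiency = 40/40 = 1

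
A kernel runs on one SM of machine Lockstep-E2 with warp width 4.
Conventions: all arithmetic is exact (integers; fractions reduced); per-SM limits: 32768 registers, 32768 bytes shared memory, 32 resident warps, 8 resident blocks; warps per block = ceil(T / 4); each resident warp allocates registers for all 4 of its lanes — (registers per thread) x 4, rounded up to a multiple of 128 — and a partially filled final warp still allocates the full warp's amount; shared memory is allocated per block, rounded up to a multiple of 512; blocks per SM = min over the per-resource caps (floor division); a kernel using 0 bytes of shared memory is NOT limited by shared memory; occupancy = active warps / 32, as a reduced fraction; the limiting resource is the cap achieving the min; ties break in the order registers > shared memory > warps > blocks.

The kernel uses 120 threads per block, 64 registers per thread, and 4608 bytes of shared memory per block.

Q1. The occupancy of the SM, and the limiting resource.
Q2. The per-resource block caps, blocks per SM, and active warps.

Answer: occupancy 15/16, limited by warps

registers: 4 blocks
shared memory: 7 blocks
warps: 1 block
blocks: 8 blocks

Answer: 1 block, 30 active warps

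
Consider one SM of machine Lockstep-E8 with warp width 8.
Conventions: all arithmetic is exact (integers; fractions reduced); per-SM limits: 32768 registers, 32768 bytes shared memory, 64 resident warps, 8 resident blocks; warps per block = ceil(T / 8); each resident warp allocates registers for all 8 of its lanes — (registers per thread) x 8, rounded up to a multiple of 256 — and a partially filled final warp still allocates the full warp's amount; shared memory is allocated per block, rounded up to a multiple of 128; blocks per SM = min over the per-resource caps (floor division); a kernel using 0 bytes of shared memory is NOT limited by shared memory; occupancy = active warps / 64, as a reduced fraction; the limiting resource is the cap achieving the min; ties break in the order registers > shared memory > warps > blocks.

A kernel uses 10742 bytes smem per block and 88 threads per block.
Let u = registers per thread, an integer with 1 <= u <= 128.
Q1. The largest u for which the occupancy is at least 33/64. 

Answer: u = 96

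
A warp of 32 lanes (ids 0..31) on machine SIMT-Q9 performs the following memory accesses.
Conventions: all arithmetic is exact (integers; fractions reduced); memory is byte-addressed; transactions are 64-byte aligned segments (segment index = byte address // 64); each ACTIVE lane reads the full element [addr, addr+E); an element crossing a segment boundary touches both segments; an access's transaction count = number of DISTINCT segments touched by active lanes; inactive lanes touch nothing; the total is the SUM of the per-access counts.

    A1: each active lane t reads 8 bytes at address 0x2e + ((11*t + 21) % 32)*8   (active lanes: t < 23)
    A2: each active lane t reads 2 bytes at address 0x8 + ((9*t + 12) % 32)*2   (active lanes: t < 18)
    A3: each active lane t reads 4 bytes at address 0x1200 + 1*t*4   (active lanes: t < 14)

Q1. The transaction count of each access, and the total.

A1: 5 transactions
A2: 2 transactions
A3: 1 transaction

Answer: 5,2,1; total 8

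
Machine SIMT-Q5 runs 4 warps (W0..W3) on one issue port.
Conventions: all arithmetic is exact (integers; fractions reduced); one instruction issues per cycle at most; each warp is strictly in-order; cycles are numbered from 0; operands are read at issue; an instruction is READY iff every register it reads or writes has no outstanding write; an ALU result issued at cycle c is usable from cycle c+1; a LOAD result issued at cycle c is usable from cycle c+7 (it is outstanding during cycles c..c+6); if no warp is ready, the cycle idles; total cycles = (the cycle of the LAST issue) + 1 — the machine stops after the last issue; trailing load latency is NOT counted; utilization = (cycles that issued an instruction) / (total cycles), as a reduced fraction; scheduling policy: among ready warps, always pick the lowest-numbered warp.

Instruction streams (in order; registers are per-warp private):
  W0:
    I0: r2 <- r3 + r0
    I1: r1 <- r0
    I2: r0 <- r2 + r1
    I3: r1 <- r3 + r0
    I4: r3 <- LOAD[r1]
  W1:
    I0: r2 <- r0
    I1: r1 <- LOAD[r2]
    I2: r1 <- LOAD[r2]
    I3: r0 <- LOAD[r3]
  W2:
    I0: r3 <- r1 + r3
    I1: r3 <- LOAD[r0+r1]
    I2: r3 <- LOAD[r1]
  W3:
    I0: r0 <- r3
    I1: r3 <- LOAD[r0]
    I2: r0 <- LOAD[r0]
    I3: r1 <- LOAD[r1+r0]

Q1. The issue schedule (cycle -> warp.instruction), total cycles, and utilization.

cycle 0: W0.I0
cycle 1: W0.I1
cycle 2: W0.I2
cycle 3: W0.I3
cycle 4: W0.I4
cycle 5: W1.I0
cycle 6: W1.I1
cycle 7: W2.I0
cycle 8: W2.I1
cycle 9: W3.I0
cycle 10: W3.I1
cycle 11: W3.I2
cycle 12: idle
cycle 13: W1.I2
cycle 14: W1.I3
cycle 15: W2.I2
cycle 16: idle
cycle 17: idle
cycle 18: W3.I3

Answer: 19 cycles, utilization 16/19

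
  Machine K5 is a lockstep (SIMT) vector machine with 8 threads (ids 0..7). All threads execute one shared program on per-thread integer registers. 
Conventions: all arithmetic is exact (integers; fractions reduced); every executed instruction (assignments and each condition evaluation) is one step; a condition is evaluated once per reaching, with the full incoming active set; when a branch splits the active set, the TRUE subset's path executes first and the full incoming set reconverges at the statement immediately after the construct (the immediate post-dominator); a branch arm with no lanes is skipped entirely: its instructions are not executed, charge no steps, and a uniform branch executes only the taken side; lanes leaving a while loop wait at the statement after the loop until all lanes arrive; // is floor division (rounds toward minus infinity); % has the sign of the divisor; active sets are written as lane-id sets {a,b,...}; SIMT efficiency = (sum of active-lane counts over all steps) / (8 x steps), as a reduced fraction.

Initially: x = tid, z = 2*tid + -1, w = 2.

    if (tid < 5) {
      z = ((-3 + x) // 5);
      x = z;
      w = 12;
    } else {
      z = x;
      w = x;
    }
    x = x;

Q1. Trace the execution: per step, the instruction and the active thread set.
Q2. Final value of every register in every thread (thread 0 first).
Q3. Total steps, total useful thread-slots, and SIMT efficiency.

step 0: eval (tid < 5)               {0,1,2,3,4,5,6,7}
step 1: z <- ((-3 + x) // 5)         {0,1,2,3,4}
step 2: x <- z                       {0,1,2,3,4}
step 3: w <- 12                      {0,1,2,3,4}
step 4: z <- x                       {5,6,7}
step 5: w <- x                       {5,6,7}
step 6: x <- x                       {0,1,2,3,4,5,6,7}

Answer: 7 steps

x: -1,-1,-1,0,0,5,6,7
z: -1,-1,-1,0,0,5,6,7
w: 12,12,12,12,12,5,6,7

steps = 7; useful = 37; efficiency = 37/56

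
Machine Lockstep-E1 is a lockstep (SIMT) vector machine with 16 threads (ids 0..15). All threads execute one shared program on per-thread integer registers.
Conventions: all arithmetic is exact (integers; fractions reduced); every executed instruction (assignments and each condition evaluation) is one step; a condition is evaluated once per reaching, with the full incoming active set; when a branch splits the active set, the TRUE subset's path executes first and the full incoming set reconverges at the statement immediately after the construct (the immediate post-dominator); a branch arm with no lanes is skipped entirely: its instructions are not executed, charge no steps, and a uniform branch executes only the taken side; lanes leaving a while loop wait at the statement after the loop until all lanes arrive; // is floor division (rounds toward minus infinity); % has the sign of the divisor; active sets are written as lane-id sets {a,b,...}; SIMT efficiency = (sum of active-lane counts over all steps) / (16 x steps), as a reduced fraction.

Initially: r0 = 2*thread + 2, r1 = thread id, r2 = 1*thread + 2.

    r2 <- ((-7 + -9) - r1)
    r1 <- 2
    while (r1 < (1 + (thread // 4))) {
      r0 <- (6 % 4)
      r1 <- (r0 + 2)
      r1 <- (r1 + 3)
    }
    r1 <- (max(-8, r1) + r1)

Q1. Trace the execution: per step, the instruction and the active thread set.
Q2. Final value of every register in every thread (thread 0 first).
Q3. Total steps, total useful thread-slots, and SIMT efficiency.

step 0: r2 <- ((-7 + -9) - r1)       {0,1,2,3,4,5,6,7,8,9,10,11,12,13,14,15}
step 1: r1 <- 2                      {0,1,2,3,4,5,6,7,8,9,10,11,12,13,14,15}
step 2: eval (r1 < (1 + (thread // 4))) {0,1,2,3,4,5,6,7,8,9,10,11,12,13,14,15}
step 3: r0 <- (6 % 4)                {8,9,10,11,12,13,14,15}
step 4: r1 <- (r0 + 2)               {8,9,10,11,12,13,14,15}
step 5: r1 <- (r1 + 3)               {8,9,10,11,12,13,14,15}
step 6: eval (r1 < (1 + (thread // 4))) {8,9,10,11,12,13,14,15}
step 7: r1 <- (max(-8, r1) + r1)     {0,1,2,3,4,5,6,7,8,9,10,11,12,13,14,15}

Answer: 8 steps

r0: 2,4,6,8,10,12,14,16,2,2,2,2,2,2,2,2
r1: 4,4,4,4,4,4,4,4,14,14,14,14,14,14,14,14
r2: -16,-17,-18,-19,-20,-21,-22,-23,-24,-25,-26,-27,-28,-29,-30,-31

steps = 8; useful = 96; efficiency = 96/128 = 3/4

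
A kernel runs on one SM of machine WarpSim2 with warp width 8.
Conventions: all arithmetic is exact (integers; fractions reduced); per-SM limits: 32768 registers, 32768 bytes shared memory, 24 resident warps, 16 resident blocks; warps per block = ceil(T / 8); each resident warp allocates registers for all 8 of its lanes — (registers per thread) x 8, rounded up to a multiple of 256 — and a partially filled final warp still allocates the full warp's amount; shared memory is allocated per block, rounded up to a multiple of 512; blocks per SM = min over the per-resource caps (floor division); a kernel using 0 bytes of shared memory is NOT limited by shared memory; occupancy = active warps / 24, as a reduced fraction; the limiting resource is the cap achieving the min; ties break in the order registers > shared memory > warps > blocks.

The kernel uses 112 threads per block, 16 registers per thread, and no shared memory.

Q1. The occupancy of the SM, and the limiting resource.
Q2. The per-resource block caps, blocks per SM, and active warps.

Answer: occupancy 7/12, limited by warps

registers: 9 blocks
shared memory: no limit (kernel uses none)
warps: 1 block
blocks: 16 blocks

Answer: 1 block, 14 active warps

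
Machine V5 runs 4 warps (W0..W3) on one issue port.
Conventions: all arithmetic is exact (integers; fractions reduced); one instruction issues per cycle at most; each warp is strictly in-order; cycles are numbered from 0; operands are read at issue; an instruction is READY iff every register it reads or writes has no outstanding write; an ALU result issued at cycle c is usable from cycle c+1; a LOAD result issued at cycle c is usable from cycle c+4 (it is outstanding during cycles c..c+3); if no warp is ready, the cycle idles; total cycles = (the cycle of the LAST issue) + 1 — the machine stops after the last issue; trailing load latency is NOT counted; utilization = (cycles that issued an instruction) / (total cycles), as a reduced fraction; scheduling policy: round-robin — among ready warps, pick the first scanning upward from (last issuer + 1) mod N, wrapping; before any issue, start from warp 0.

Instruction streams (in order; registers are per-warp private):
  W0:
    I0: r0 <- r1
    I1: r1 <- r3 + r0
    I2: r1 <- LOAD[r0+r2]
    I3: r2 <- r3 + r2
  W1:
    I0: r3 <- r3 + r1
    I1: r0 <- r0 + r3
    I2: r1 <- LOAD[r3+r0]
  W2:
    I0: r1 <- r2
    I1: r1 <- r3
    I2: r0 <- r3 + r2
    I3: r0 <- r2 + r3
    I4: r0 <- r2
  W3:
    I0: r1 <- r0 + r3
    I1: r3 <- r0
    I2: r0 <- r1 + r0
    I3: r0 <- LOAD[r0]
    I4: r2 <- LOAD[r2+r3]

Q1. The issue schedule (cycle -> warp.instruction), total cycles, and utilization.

cycle 0: W0.I0
cycle 1: W1.I0
cycle 2: W2.I0
cycle 3: W3.I0
cycle 4: W0.I1
cycle 5: W1.I1
cycle 6: W2.I1
cycle 7: W3.I1
cycle 8: W0.I2
cycle 9: W1.I2
cycle 10: W2.I2
cycle 11: W3.I2
cycle 12: W0.I3
cycle 13: W2.I3
cycle 14: W3.I3
cycle 15: W2.I4
cycle 16: W3.I4

Answer: 17 cycles, utilization 1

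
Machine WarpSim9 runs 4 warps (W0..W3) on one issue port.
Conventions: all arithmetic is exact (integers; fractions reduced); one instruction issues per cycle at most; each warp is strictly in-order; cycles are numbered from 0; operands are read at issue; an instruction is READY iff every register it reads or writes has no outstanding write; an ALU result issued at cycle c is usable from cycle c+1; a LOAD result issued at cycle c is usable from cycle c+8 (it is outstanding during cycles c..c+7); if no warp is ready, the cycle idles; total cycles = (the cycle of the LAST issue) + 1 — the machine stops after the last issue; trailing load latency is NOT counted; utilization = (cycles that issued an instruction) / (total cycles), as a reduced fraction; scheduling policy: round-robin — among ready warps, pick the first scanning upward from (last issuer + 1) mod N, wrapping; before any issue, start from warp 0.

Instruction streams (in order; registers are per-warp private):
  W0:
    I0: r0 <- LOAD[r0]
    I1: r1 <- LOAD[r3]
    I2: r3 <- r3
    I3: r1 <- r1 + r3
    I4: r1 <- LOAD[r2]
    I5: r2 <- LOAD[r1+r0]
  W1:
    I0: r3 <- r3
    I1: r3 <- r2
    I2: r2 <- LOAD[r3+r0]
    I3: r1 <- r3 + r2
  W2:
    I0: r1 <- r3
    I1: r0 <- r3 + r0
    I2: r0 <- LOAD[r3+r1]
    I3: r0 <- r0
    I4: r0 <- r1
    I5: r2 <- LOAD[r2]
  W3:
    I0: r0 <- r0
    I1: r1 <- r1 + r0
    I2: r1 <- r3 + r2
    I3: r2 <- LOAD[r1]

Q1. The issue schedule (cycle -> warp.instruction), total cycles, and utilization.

cycle 0: W0.I0
cycle 1: W1.I0
cycle 2: W2.I0
cycle 3: W3.I0
cycle 4: W0.I1
cycle 5: W1.I1
cycle 6: W2.I1
cycle 7: W3.I1
cycle 8: W0.I2
cycle 9: W1.I2
cycle 10: W2.I2
cycle 11: W3.I2
cycle 12: W0.I3
cycle 13: W3.I3
cycle 14: W0.I4
cycle 15: idle
cycle 16: idle
cycle 17: W1.I3
cycle 18: W2.I3
cycle 19: W2.I4
cycle 20: W2.I5
cycle 21: idle
cycle 22: W0.I5

Answer: 23 cycles, utilization 20/23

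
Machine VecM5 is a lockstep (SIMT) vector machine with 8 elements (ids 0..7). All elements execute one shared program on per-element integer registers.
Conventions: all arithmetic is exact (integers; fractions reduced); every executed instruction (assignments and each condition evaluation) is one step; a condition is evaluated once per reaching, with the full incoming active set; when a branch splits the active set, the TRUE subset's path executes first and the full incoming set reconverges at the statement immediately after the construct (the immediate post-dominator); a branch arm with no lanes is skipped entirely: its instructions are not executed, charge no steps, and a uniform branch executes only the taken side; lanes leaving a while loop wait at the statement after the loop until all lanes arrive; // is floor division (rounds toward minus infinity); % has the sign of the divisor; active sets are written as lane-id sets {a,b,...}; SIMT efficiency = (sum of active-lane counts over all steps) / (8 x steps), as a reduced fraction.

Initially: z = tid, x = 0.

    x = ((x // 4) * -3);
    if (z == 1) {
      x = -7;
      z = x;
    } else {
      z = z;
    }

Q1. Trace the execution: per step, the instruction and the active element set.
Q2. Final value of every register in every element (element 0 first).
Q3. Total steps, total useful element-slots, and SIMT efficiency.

step 0: x <- ((x // 4) * -3)         {0,1,2,3,4,5,6,7}
step 1: eval (z == 1)                {0,1,2,3,4,5,6,7}
step 2: x <- -7                      {1}
step 3: z <- x                       {1}
step 4: z <- z                       {0,2,3,4,5,6,7}

Answer: 5 steps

z: 0,-7,2,3,4,5,6,7
x: 0,-7,0,0,0,0,0,0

steps = 5; useful = 25; efficiency = 25/40 = 5/8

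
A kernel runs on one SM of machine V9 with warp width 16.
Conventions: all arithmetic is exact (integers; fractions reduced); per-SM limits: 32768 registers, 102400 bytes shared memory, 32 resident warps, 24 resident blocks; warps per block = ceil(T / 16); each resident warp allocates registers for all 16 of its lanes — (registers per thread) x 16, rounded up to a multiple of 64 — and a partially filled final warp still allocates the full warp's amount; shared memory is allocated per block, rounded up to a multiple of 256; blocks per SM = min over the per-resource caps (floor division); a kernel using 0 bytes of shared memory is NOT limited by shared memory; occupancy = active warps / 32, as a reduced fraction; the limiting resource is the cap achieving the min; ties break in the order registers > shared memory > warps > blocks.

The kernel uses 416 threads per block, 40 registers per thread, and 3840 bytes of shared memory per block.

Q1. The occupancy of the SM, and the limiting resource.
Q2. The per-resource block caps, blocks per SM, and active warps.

Answer: occupancy 13/16, limited by registers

registers: 1 block
shared memory: 26 blocks
warps: 1 block
blocks: 24 blocks

Answer: 1 block, 26 active warps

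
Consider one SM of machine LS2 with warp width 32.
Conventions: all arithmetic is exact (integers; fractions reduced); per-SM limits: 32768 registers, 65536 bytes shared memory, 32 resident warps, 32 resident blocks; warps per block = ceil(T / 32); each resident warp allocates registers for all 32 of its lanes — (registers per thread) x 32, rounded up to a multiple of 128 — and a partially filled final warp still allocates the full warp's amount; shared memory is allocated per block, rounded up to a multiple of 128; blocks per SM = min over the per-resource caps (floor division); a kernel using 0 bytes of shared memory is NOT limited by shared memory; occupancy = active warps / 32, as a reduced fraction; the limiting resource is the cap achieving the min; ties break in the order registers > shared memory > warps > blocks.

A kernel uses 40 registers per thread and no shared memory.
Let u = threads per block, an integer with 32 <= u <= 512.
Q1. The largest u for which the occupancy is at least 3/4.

Answer: u = 384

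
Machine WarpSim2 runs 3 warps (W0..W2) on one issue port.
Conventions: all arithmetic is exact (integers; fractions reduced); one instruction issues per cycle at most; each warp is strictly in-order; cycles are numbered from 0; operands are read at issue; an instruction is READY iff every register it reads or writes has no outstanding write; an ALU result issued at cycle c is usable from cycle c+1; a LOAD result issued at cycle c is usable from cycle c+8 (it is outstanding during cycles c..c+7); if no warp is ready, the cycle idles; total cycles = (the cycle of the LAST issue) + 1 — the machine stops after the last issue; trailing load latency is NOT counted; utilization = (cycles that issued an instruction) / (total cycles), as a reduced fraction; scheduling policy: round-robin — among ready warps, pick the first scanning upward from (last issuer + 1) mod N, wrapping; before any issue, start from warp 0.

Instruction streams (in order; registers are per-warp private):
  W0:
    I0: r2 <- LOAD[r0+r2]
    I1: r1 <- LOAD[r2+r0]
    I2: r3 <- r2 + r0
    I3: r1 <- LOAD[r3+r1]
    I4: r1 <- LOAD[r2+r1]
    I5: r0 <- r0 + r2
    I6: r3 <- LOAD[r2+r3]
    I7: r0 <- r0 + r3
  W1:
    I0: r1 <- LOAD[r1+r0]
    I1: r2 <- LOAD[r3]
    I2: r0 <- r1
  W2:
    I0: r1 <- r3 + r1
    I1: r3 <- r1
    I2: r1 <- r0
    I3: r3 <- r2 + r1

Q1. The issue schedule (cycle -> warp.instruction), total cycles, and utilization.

cycle 0: W0.I0
cycle 1: W1.I0
cycle 2: W2.I0
cycle 3: W1.I1
cycle 4: W2.I1
cycle 5: W2.I2
cycle 6: W2.I3
cycle 7: idle
cycle 8: W0.I1
cycle 9: W1.I2
cycle 10: W0.I2
cycle 11: idle
cycle 12: idle
cycle 13: idle
cycle 14: idle
cycle 15: idle
cycle 16: W0.I3
cycle 17: idle
cycle 18: idle
cycle 19: idle
cycle 20: idle
cycle 21: idle
cycle 22: idle
cycle 23: idle
cycle 24: W0.I4
cycle 25: W0.I5
cycle 26: W0.I6
cycle 27: idle
cycle 28: idle
cycle 29: idle
cycle 30: idle
cycle 31: idle
cycle 32: idle
cycle 33: idle
cycle 34: W0.I7

Answer: 35 cycles, utilization 3/7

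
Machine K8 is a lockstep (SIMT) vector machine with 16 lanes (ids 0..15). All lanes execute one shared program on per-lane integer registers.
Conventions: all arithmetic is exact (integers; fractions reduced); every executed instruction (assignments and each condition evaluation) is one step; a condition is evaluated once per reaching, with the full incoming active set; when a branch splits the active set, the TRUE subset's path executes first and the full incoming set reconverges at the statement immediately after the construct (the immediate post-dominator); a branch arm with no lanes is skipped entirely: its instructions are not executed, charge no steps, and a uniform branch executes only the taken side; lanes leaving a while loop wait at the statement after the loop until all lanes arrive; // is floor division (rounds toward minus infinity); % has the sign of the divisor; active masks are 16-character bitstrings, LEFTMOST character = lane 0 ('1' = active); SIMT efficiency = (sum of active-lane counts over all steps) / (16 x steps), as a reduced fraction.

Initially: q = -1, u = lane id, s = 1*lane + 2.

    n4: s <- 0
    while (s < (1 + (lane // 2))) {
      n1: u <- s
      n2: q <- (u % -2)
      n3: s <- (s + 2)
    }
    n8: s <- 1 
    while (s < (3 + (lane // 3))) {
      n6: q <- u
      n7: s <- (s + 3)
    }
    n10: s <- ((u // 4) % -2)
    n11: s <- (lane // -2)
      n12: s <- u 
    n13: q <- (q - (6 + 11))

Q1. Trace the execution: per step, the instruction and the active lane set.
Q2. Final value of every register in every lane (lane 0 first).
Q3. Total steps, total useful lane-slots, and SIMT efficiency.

step 0: s <- 0                       1111111111111111
step 1: eval (s < (1 + (lane // 2))) 1111111111111111
step 2: u <- s                       1111111111111111
step 3: q <- (u % -2)                1111111111111111
step 4: s <- (s + 2)                 1111111111111111
step 5: eval (s < (1 + (lane // 2))) 1111111111111111
step 6: u <- s                       0000111111111111
step 7: q <- (u % -2)                0000111111111111
step 8: s <- (s + 2)                 0000111111111111
step 9: eval (s < (1 + (lane // 2))) 0000111111111111
step 10: u <- s                       0000000011111111
step 11: q <- (u % -2)                0000000011111111
step 12: s <- (s + 2)                 0000000011111111
step 13: eval (s < (1 + (lane // 2))) 0000000011111111
step 14: u <- s                       0000000000001111
step 15: q <- (u % -2)                0000000000001111
step 16: s <- (s + 2)                 0000000000001111
step 17: eval (s < (1 + (lane // 2))) 0000000000001111
step 18: s <- 1                       1111111111111111
step 19: eval (s < (3 + (lane // 3))) 1111111111111111
step 20: q <- u                       1111111111111111
step 21: s <- (s + 3)                 1111111111111111
step 22: eval (s < (3 + (lane // 3))) 1111111111111111
step 23: q <- u                       0000001111111111
step 24: s <- (s + 3)                 0000001111111111
step 25: eval (s < (3 + (lane // 3))) 0000001111111111
step 26: q <- u                       0000000000000001
step 27: s <- (s + 3)                 0000000000000001
step 28: eval (s < (3 + (lane // 3))) 0000000000000001
step 29: s <- ((u // 4) % -2)         1111111111111111
step 30: s <- (lane // -2)            1111111111111111
step 31: s <- u                       1111111111111111
step 32: q <- (q - (6 + 11))          1111111111111111

Answer: 33 steps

q: -17,-17,-17,-17,-15,-15,-15,-15,-13,-13,-13,-13,-11,-11,-11,-11
u: 0,0,0,0,2,2,2,2,4,4,4,4,6,6,6,6
s: 0,0,0,0,2,2,2,2,4,4,4,4,6,6,6,6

steps = 33; useful = 369; efficiency = 369/528 = 123/176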